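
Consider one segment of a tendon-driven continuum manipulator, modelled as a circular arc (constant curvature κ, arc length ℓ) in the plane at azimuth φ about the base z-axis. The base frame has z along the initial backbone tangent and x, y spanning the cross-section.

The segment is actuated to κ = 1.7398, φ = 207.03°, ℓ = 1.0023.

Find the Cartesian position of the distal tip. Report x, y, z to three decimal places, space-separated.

-0.600 -0.306 0.566

θ = κ·ℓ = 1.7398 × 1.0023 = 1.74380 rad
ρ = (1 − cos θ)/κ = (1 − -0.17214)/1.7398 = 0.67372
z = sin θ / κ = 0.98507/1.7398 = 0.56620
x = ρ cos φ = 0.67372 × cos(207.03°) = -0.60013
y = ρ sin φ = 0.67372 × sin(207.03°) = -0.30618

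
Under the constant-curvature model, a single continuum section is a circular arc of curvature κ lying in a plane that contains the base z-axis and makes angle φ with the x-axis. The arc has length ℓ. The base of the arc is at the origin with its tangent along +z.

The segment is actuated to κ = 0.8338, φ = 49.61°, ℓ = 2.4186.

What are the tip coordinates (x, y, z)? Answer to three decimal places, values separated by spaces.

θ = κ·ℓ = 0.8338 × 2.4186 = 2.01663 rad
ρ = (1 − cos θ)/κ = (1 − -0.43121)/0.8338 = 1.71649
z = sin θ / κ = 0.90225/0.8338 = 1.08210
x = ρ cos φ = 1.71649 × cos(49.61°) = 1.11226
y = ρ sin φ = 1.71649 × sin(49.61°) = 1.30737

1.112 1.307 1.082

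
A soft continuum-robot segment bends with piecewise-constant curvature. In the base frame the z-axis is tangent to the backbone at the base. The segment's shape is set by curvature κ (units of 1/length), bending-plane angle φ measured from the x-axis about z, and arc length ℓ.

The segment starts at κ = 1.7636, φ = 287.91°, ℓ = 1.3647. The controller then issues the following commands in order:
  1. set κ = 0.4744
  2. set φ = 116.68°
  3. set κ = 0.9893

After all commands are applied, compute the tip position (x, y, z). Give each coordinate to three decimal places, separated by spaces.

initial: κ=1.7636, φ=287.91°, ℓ=1.3647
cmd 1: set κ=0.4744 → (κ,φ,ℓ)=(0.4744,287.91°,1.3647) → tip=(0.1312,-0.4059,1.2713)
cmd 2: set φ=116.68° → (κ,φ,ℓ)=(0.4744,116.68°,1.3647) → tip=(-0.1915,0.3811,1.2713)
cmd 3: set κ=0.9893 → (κ,φ,ℓ)=(0.9893,116.68°,1.3647) → tip=(-0.3545,0.7055,0.9863)

-0.355 0.705 0.986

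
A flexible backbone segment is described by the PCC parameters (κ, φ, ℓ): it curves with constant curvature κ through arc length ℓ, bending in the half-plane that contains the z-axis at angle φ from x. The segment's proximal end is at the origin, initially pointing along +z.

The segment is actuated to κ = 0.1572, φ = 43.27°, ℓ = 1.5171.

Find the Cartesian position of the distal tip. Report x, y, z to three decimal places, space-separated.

0.131 0.123 1.503

θ = κ·ℓ = 0.1572 × 1.5171 = 0.23849 rad
ρ = (1 − cos θ)/κ = (1 − 0.97170)/0.1572 = 0.18005
z = sin θ / κ = 0.23623/0.1572 = 1.50276
x = ρ cos φ = 0.18005 × cos(43.27°) = 0.13110
y = ρ sin φ = 0.18005 × sin(43.27°) = 0.12341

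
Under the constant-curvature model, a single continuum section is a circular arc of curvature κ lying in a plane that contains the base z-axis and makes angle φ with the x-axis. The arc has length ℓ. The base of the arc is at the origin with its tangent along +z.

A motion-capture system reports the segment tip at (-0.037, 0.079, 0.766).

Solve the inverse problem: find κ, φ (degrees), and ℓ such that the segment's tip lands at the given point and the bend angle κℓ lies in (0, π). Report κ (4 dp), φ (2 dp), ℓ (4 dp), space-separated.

0.2935 115.10 0.7726

ρ = √(x²+y²) = √(-0.037² + 0.079²) = 0.08724
φ = atan2(y, x) mod 360° = atan2(0.079, -0.037) = 115.0963°
|p|² = ρ² + z² = 0.08724² + 0.766² = 0.59437
κ = 2ρ / |p|² = 2×0.08724 / 0.59437 = 0.29354
θ = 2·atan2(ρ, z) = 2·atan2(0.08724, 0.766) = 0.22679 rad
ℓ = θ/κ = 0.22679/0.29354 = 0.77261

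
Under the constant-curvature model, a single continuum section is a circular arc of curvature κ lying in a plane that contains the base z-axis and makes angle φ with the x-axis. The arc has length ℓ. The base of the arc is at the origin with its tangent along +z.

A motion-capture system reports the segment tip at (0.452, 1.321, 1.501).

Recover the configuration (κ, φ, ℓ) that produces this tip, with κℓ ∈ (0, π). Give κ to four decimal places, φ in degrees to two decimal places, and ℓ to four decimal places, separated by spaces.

ρ = √(x²+y²) = √(0.452² + 1.321²) = 1.39619
φ = atan2(y, x) mod 360° = atan2(1.321, 0.452) = 71.1108°
|p|² = ρ² + z² = 1.39619² + 1.501² = 4.20235
κ = 2ρ / |p|² = 2×1.39619 / 4.20235 = 0.66448
θ = 2·atan2(ρ, z) = 2·atan2(1.39619, 1.501) = 1.49847 rad
ℓ = θ/κ = 1.49847/0.66448 = 2.25511

0.6645 71.11 2.2551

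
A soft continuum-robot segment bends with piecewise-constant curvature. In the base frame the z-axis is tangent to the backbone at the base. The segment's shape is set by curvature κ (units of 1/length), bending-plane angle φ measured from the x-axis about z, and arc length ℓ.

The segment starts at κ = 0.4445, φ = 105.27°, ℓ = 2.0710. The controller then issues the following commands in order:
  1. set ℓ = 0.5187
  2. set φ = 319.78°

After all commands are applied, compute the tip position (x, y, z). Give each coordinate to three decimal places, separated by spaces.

initial: κ=0.4445, φ=105.27°, ℓ=2.0710
cmd 1: set ℓ=0.5187 → (κ,φ,ℓ)=(0.4445,105.27°,0.5187) → tip=(-0.0157,0.0574,0.5141)
cmd 2: set φ=319.78° → (κ,φ,ℓ)=(0.4445,319.78°,0.5187) → tip=(0.0455,-0.0384,0.5141)

0.045 -0.038 0.514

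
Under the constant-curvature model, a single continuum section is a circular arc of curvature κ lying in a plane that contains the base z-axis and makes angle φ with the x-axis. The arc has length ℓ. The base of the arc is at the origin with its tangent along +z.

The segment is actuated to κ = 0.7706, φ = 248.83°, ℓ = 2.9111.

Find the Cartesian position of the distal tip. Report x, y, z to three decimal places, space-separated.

-0.761 -1.964 1.015

θ = κ·ℓ = 0.7706 × 2.9111 = 2.24329 rad
ρ = (1 − cos θ)/κ = (1 − -0.62294)/0.7706 = 2.10608
z = sin θ / κ = 0.78227/0.7706 = 1.01514
x = ρ cos φ = 2.10608 × cos(248.83°) = -0.76058
y = ρ sin φ = 2.10608 × sin(248.83°) = -1.96394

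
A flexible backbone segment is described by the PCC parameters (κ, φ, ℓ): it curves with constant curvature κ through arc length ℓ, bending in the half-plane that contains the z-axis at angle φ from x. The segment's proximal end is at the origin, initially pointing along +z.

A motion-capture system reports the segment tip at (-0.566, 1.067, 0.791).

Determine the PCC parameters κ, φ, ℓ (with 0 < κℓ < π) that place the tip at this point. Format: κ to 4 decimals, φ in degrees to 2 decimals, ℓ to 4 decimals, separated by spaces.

ρ = √(x²+y²) = √(-0.566² + 1.067²) = 1.20783
φ = atan2(y, x) mod 360° = atan2(1.067, -0.566) = 117.9441°
|p|² = ρ² + z² = 1.20783² + 0.791² = 2.08453
κ = 2ρ / |p|² = 2×1.20783 / 2.08453 = 1.15885
θ = 2·atan2(ρ, z) = 2·atan2(1.20783, 0.791) = 1.98197 rad
ℓ = θ/κ = 1.98197/1.15885 = 1.71029

1.1589 117.94 1.7103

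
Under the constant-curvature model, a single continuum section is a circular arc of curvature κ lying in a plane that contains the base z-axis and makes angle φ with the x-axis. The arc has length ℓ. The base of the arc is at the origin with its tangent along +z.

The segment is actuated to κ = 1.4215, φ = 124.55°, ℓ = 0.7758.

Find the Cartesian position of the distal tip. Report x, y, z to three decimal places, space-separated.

θ = κ·ℓ = 1.4215 × 0.7758 = 1.10280 rad
ρ = (1 − cos θ)/κ = (1 − 0.45110)/1.4215 = 0.38614
z = sin θ / κ = 0.89247/1.4215 = 0.62784
x = ρ cos φ = 0.38614 × cos(124.55°) = -0.21899
y = ρ sin φ = 0.38614 × sin(124.55°) = 0.31804

-0.219 0.318 0.628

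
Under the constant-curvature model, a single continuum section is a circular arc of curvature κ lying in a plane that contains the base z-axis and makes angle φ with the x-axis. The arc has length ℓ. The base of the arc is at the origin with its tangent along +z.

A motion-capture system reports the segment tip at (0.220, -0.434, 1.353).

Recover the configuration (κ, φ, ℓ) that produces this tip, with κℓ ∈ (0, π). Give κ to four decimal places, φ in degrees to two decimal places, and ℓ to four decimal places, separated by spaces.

0.4707 296.88 1.4668

ρ = √(x²+y²) = √(0.220² + -0.434²) = 0.48658
φ = atan2(y, x) mod 360° = atan2(-0.434, 0.220) = 296.8810°
|p|² = ρ² + z² = 0.48658² + 1.353² = 2.06737
κ = 2ρ / |p|² = 2×0.48658 / 2.06737 = 0.47072
θ = 2·atan2(ρ, z) = 2·atan2(0.48658, 1.353) = 0.69045 rad
ℓ = θ/κ = 0.69045/0.47072 = 1.46680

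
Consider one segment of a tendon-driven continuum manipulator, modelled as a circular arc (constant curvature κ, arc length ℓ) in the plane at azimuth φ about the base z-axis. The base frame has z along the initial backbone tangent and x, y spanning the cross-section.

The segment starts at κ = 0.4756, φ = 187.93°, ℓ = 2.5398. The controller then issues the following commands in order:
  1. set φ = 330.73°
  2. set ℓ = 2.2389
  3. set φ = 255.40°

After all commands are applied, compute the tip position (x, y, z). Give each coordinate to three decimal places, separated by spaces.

-0.273 -1.049 1.839

initial: κ=0.4756, φ=187.93°, ℓ=2.5398
cmd 1: set φ=330.73° → (κ,φ,ℓ)=(0.4756,330.73°,2.5398) → tip=(1.1831,-0.6631,1.9657)
cmd 2: set ℓ=2.2389 → (κ,φ,ℓ)=(0.4756,330.73°,2.2389) → tip=(0.9452,-0.5298,1.8392)
cmd 3: set φ=255.40° → (κ,φ,ℓ)=(0.4756,255.40°,2.2389) → tip=(-0.2731,-1.0486,1.8392)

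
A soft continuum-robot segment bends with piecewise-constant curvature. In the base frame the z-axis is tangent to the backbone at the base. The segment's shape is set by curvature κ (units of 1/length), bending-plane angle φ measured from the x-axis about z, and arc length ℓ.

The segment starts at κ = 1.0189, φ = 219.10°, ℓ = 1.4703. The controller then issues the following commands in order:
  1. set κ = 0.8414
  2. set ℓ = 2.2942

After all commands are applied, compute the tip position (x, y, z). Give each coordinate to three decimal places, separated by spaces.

-1.247 -1.013 1.113

initial: κ=1.0189, φ=219.10°, ℓ=1.4703
cmd 1: set κ=0.8414 → (κ,φ,ℓ)=(0.8414,219.10°,1.4703) → tip=(-0.6202,-0.5041,1.1229)
cmd 2: set ℓ=2.2942 → (κ,φ,ℓ)=(0.8414,219.10°,2.2942) → tip=(-1.2468,-1.0133,1.1125)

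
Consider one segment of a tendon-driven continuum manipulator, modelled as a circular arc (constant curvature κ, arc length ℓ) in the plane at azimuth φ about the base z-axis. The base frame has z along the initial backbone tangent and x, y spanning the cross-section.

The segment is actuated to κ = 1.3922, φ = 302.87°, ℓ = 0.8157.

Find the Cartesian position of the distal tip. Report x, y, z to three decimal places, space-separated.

θ = κ·ℓ = 1.3922 × 0.8157 = 1.13562 rad
ρ = (1 − cos θ)/κ = (1 − 0.42157)/1.3922 = 0.41548
z = sin θ / κ = 0.90679/1.3922 = 0.65134
x = ρ cos φ = 0.41548 × cos(302.87°) = 0.22549
y = ρ sin φ = 0.41548 × sin(302.87°) = -0.34896

0.225 -0.349 0.651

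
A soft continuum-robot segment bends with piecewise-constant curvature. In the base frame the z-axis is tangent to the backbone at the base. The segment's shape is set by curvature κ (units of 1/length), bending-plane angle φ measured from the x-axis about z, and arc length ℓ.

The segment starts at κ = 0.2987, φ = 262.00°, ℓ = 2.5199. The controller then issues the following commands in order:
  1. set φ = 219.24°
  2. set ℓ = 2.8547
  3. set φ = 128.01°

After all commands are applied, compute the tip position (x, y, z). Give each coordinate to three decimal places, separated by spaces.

initial: κ=0.2987, φ=262.00°, ℓ=2.5199
cmd 1: set φ=219.24° → (κ,φ,ℓ)=(0.2987,219.24°,2.5199) → tip=(-0.7005,-0.5721,2.2886)
cmd 2: set ℓ=2.8547 → (κ,φ,ℓ)=(0.2987,219.24°,2.8547) → tip=(-0.8869,-0.7244,2.5211)
cmd 3: set φ=128.01° → (κ,φ,ℓ)=(0.2987,128.01°,2.8547) → tip=(-0.7052,0.9022,2.5211)

-0.705 0.902 2.521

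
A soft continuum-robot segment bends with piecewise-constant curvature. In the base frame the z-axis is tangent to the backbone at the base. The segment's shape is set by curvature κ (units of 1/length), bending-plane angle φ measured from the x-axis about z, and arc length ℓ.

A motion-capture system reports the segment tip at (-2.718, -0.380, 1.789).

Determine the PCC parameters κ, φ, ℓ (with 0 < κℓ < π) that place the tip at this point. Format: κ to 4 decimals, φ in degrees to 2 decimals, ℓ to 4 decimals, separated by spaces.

0.5114 187.96 3.8837

ρ = √(x²+y²) = √(-2.718² + -0.380²) = 2.74444
φ = atan2(y, x) mod 360° = atan2(-0.380, -2.718) = 187.9589°
|p|² = ρ² + z² = 2.74444² + 1.789² = 10.73244
κ = 2ρ / |p|² = 2×2.74444 / 10.73244 = 0.51143
θ = 2·atan2(ρ, z) = 2·atan2(2.74444, 1.789) = 1.98622 rad
ℓ = θ/κ = 1.98622/0.51143 = 3.88368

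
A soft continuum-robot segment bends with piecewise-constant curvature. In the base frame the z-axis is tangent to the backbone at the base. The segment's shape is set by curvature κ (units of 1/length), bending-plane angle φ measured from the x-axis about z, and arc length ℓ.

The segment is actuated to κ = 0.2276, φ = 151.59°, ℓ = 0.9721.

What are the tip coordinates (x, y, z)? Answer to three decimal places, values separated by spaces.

θ = κ·ℓ = 0.2276 × 0.9721 = 0.22125 rad
ρ = (1 − cos θ)/κ = (1 − 0.97562)/0.2276 = 0.10710
z = sin θ / κ = 0.21945/0.2276 = 0.96419
x = ρ cos φ = 0.10710 × cos(151.59°) = -0.09420
y = ρ sin φ = 0.10710 × sin(151.59°) = 0.05096

-0.094 0.051 0.964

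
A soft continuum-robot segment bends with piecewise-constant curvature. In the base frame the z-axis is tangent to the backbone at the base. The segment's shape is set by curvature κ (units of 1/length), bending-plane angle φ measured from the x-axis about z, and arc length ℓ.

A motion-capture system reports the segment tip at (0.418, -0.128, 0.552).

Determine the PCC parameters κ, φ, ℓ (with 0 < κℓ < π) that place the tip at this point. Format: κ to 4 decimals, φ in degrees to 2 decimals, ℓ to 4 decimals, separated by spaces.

ρ = √(x²+y²) = √(0.418² + -0.128²) = 0.43716
φ = atan2(y, x) mod 360° = atan2(-0.128, 0.418) = 342.9744°
|p|² = ρ² + z² = 0.43716² + 0.552² = 0.49581
κ = 2ρ / |p|² = 2×0.43716 / 0.49581 = 1.76341
θ = 2·atan2(ρ, z) = 2·atan2(0.43716, 0.552) = 1.33963 rad
ℓ = θ/κ = 1.33963/1.76341 = 0.75968

1.7634 342.97 0.7597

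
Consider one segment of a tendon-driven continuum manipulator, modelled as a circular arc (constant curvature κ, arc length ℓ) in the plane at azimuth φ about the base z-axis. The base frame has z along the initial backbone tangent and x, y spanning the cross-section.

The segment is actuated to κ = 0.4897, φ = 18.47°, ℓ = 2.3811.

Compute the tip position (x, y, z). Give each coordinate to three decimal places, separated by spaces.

1.174 0.392 1.877

θ = κ·ℓ = 0.4897 × 2.3811 = 1.16602 rad
ρ = (1 − cos θ)/κ = (1 − 0.39381)/0.4897 = 1.23788
z = sin θ / κ = 0.91919/0.4897 = 1.87705
x = ρ cos φ = 1.23788 × cos(18.47°) = 1.17412
y = ρ sin φ = 1.23788 × sin(18.47°) = 0.39217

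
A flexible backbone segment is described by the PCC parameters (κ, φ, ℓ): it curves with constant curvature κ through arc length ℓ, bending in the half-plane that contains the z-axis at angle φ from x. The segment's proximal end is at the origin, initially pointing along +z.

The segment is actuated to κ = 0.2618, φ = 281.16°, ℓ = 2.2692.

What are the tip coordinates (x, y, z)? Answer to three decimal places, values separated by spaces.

θ = κ·ℓ = 0.2618 × 2.2692 = 0.59408 rad
ρ = (1 − cos θ)/κ = (1 − 0.82867)/0.2618 = 0.65445
z = sin θ / κ = 0.55974/0.2618 = 2.13806
x = ρ cos φ = 0.65445 × cos(281.16°) = 0.12667
y = ρ sin φ = 0.65445 × sin(281.16°) = -0.64207

0.127 -0.642 2.138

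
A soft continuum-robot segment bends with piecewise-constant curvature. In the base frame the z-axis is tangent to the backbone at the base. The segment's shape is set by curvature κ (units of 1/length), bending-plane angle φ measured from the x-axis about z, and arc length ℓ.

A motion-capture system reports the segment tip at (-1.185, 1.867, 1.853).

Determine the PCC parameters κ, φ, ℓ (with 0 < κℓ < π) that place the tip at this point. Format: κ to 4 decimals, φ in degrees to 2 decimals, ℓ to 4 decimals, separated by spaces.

ρ = √(x²+y²) = √(-1.185² + 1.867²) = 2.21131
φ = atan2(y, x) mod 360° = atan2(1.867, -1.185) = 122.4036°
|p|² = ρ² + z² = 2.21131² + 1.853² = 8.32352
κ = 2ρ / |p|² = 2×2.21131 / 8.32352 = 0.53134
θ = 2·atan2(ρ, z) = 2·atan2(2.21131, 1.853) = 1.74666 rad
ℓ = θ/κ = 1.74666/0.53134 = 3.28727

0.5313 122.40 3.2873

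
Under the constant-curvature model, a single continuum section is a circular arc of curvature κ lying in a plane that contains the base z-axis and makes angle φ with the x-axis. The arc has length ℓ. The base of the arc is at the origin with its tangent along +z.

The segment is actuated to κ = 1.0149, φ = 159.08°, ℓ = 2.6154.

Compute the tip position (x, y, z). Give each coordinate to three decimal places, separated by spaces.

θ = κ·ℓ = 1.0149 × 2.6154 = 2.65437 rad
ρ = (1 − cos θ)/κ = (1 − -0.88364)/1.0149 = 1.85598
z = sin θ / κ = 0.46817/1.0149 = 0.46130
x = ρ cos φ = 1.85598 × cos(159.08°) = -1.73364
y = ρ sin φ = 1.85598 × sin(159.08°) = 0.66270

-1.734 0.663 0.461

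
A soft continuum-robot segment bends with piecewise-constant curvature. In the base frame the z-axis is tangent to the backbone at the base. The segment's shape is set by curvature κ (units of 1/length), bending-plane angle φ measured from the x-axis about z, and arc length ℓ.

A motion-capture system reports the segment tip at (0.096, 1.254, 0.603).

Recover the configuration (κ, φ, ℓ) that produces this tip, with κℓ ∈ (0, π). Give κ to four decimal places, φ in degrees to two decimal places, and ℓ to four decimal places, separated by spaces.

1.2930 85.62 1.7381

ρ = √(x²+y²) = √(0.096² + 1.254²) = 1.25767
φ = atan2(y, x) mod 360° = atan2(1.254, 0.096) = 85.6223°
|p|² = ρ² + z² = 1.25767² + 0.603² = 1.94534
κ = 2ρ / |p|² = 2×1.25767 / 1.94534 = 1.29301
θ = 2·atan2(ρ, z) = 2·atan2(1.25767, 0.603) = 2.24743 rad
ℓ = θ/κ = 2.24743/1.29301 = 1.73815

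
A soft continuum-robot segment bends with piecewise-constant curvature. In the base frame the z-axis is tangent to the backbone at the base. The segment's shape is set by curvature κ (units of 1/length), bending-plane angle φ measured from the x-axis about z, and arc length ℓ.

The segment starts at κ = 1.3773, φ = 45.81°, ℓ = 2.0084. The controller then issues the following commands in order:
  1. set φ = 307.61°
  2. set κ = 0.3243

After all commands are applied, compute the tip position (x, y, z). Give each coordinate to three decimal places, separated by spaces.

initial: κ=1.3773, φ=45.81°, ℓ=2.0084
cmd 1: set φ=307.61° → (κ,φ,ℓ)=(1.3773,307.61°,2.0084) → tip=(0.8553,-1.1103,0.2662)
cmd 2: set κ=0.3243 → (κ,φ,ℓ)=(0.3243,307.61°,2.0084) → tip=(0.3852,-0.5001,1.8694)

0.385 -0.500 1.869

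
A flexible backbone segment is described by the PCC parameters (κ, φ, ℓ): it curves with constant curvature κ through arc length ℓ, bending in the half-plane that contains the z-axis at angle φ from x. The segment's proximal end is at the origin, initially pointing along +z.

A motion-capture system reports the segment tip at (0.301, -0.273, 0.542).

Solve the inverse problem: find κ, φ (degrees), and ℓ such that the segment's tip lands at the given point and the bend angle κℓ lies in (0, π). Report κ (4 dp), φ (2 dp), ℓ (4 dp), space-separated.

ρ = √(x²+y²) = √(0.301² + -0.273²) = 0.40636
φ = atan2(y, x) mod 360° = atan2(-0.273, 0.301) = 317.7927°
|p|² = ρ² + z² = 0.40636² + 0.542² = 0.45889
κ = 2ρ / |p|² = 2×0.40636 / 0.45889 = 1.77105
θ = 2·atan2(ρ, z) = 2·atan2(0.40636, 0.542) = 1.28668 rad
ℓ = θ/κ = 1.28668/1.77105 = 0.72651

1.7710 317.79 0.7265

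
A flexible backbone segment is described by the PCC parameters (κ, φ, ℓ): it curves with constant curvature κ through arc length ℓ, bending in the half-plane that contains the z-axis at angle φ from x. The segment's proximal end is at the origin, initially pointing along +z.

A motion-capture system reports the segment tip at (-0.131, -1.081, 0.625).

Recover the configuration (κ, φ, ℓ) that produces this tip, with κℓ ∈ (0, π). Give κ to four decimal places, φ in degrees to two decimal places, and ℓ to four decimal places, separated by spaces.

1.3816 263.09 1.5196

ρ = √(x²+y²) = √(-0.131² + -1.081²) = 1.08891
φ = atan2(y, x) mod 360° = atan2(-1.081, -0.131) = 263.0904°
|p|² = ρ² + z² = 1.08891² + 0.625² = 1.57635
κ = 2ρ / |p|² = 2×1.08891 / 1.57635 = 1.38156
θ = 2·atan2(ρ, z) = 2·atan2(1.08891, 0.625) = 2.09947 rad
ℓ = θ/κ = 2.09947/1.38156 = 1.51964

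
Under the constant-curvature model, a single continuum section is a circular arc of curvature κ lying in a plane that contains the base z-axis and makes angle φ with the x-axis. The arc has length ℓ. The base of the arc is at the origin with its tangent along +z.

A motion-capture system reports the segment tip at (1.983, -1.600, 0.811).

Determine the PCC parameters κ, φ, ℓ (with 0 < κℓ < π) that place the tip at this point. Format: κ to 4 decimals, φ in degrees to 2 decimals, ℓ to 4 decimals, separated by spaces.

0.7127 321.10 3.5431

ρ = √(x²+y²) = √(1.983² + -1.600²) = 2.54800
φ = atan2(y, x) mod 360° = atan2(-1.600, 1.983) = 321.1014°
|p|² = ρ² + z² = 2.54800² + 0.811² = 7.15001
κ = 2ρ / |p|² = 2×2.54800 / 7.15001 = 0.71273
θ = 2·atan2(ρ, z) = 2·atan2(2.54800, 0.811) = 2.52529 rad
ℓ = θ/κ = 2.52529/0.71273 = 3.54315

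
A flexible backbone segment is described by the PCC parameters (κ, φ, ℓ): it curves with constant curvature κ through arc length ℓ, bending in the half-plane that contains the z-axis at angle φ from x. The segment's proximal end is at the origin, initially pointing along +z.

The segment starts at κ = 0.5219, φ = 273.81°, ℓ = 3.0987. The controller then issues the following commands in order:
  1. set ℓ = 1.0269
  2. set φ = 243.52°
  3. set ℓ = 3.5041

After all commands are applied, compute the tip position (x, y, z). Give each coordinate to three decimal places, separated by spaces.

-1.072 -2.153 1.853

initial: κ=0.5219, φ=273.81°, ℓ=3.0987
cmd 1: set ℓ=1.0269 → (κ,φ,ℓ)=(0.5219,273.81°,1.0269) → tip=(0.0179,-0.2681,0.9784)
cmd 2: set φ=243.52° → (κ,φ,ℓ)=(0.5219,243.52°,1.0269) → tip=(-0.1198,-0.2405,0.9784)
cmd 3: set ℓ=3.5041 → (κ,φ,ℓ)=(0.5219,243.52°,3.5041) → tip=(-1.0723,-2.1526,1.8527)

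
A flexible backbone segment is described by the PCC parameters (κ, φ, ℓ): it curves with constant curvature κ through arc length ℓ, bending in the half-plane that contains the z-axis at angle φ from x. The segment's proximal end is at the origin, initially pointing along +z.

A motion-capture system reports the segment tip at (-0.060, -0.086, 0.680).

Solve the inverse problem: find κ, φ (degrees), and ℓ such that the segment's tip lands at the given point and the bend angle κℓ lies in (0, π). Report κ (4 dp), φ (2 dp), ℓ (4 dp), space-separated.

0.4430 235.10 0.6907

ρ = √(x²+y²) = √(-0.060² + -0.086²) = 0.10486
φ = atan2(y, x) mod 360° = atan2(-0.086, -0.060) = 235.0975°
|p|² = ρ² + z² = 0.10486² + 0.680² = 0.47340
κ = 2ρ / |p|² = 2×0.10486 / 0.47340 = 0.44302
θ = 2·atan2(ρ, z) = 2·atan2(0.10486, 0.680) = 0.30601 rad
ℓ = θ/κ = 0.30601/0.44302 = 0.69073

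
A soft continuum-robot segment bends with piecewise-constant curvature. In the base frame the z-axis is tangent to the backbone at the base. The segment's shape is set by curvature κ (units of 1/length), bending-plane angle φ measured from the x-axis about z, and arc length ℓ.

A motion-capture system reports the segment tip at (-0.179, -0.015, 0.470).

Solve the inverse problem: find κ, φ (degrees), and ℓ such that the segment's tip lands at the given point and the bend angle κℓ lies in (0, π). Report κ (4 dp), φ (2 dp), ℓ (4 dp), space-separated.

1.4190 184.79 0.5145

ρ = √(x²+y²) = √(-0.179² + -0.015²) = 0.17963
φ = atan2(y, x) mod 360° = atan2(-0.015, -0.179) = 184.7901°
|p|² = ρ² + z² = 0.17963² + 0.470² = 0.25317
κ = 2ρ / |p|² = 2×0.17963 / 0.25317 = 1.41905
θ = 2·atan2(ρ, z) = 2·atan2(0.17963, 0.470) = 0.73011 rad
ℓ = θ/κ = 0.73011/1.41905 = 0.51451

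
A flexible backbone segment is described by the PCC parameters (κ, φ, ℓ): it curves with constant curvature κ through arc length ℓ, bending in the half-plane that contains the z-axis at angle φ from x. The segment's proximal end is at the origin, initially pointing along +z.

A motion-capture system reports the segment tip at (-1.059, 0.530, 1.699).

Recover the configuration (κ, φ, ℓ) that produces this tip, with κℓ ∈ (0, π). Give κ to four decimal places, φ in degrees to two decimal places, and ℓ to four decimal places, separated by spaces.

ρ = √(x²+y²) = √(-1.059² + 0.530²) = 1.18422
φ = atan2(y, x) mod 360° = atan2(0.530, -1.059) = 153.4133°
|p|² = ρ² + z² = 1.18422² + 1.699² = 4.28898
κ = 2ρ / |p|² = 2×1.18422 / 4.28898 = 0.55222
θ = 2·atan2(ρ, z) = 2·atan2(1.18422, 1.699) = 1.21743 rad
ℓ = θ/κ = 1.21743/0.55222 = 2.20464

0.5522 153.41 2.2046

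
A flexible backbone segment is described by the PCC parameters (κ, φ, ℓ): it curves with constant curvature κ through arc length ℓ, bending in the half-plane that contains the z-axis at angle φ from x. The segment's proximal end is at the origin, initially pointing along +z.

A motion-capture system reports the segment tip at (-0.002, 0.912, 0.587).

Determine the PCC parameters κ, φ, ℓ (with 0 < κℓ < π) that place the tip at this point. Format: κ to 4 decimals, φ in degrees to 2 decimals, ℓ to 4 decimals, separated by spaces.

1.5506 90.13 1.2884

ρ = √(x²+y²) = √(-0.002² + 0.912²) = 0.91200
φ = atan2(y, x) mod 360° = atan2(0.912, -0.002) = 90.1256°
|p|² = ρ² + z² = 0.91200² + 0.587² = 1.17632
κ = 2ρ / |p|² = 2×0.91200 / 1.17632 = 1.55061
θ = 2·atan2(ρ, z) = 2·atan2(0.91200, 0.587) = 1.99781 rad
ℓ = θ/κ = 1.99781/1.55061 = 1.28841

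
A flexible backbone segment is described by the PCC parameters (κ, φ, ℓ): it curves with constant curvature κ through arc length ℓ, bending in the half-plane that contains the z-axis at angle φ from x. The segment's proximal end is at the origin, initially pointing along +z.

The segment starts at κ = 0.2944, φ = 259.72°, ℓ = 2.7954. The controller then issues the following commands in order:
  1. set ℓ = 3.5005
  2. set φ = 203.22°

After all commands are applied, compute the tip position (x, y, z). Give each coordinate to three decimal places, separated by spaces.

initial: κ=0.2944, φ=259.72°, ℓ=2.7954
cmd 1: set ℓ=3.5005 → (κ,φ,ℓ)=(0.2944,259.72°,3.5005) → tip=(-0.2944,-1.6231,2.9130)
cmd 2: set φ=203.22° → (κ,φ,ℓ)=(0.2944,203.22°,3.5005) → tip=(-1.5160,-0.6504,2.9130)

-1.516 -0.650 2.913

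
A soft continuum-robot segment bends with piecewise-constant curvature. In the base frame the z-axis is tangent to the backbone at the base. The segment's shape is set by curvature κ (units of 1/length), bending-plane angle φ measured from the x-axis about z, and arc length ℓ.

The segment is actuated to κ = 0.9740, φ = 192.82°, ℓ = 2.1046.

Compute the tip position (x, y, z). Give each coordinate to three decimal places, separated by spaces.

-1.463 -0.333 0.911

θ = κ·ℓ = 0.9740 × 2.1046 = 2.04988 rad
ρ = (1 − cos θ)/κ = (1 − -0.46097)/0.9740 = 1.49997
z = sin θ / κ = 0.88742/0.9740 = 0.91111
x = ρ cos φ = 1.49997 × cos(192.82°) = -1.46257
y = ρ sin φ = 1.49997 × sin(192.82°) = -0.33283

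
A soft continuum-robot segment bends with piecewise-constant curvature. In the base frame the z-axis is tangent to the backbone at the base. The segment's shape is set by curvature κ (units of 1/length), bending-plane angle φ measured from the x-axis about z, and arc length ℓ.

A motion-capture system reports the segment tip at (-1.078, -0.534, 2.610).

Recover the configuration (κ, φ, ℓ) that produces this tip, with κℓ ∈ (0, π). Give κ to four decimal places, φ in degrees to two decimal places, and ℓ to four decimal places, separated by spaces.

0.2913 206.35 2.9652

ρ = √(x²+y²) = √(-1.078² + -0.534²) = 1.20301
φ = atan2(y, x) mod 360° = atan2(-0.534, -1.078) = 206.3521°
|p|² = ρ² + z² = 1.20301² + 2.610² = 8.25934
κ = 2ρ / |p|² = 2×1.20301 / 8.25934 = 0.29131
θ = 2·atan2(ρ, z) = 2·atan2(1.20301, 2.610) = 0.86380 rad
ℓ = θ/κ = 0.86380/0.29131 = 2.96524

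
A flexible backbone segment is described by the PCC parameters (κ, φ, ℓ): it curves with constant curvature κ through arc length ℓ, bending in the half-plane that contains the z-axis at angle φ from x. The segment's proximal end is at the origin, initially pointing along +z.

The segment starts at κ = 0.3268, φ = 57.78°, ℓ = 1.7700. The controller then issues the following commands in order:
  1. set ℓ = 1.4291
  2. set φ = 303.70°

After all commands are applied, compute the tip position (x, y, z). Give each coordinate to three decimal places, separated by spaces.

initial: κ=0.3268, φ=57.78°, ℓ=1.7700
cmd 1: set ℓ=1.4291 → (κ,φ,ℓ)=(0.3268,57.78°,1.4291) → tip=(0.1747,0.2772,1.3777)
cmd 2: set φ=303.70° → (κ,φ,ℓ)=(0.3268,303.70°,1.4291) → tip=(0.1818,-0.2726,1.3777)

0.182 -0.273 1.378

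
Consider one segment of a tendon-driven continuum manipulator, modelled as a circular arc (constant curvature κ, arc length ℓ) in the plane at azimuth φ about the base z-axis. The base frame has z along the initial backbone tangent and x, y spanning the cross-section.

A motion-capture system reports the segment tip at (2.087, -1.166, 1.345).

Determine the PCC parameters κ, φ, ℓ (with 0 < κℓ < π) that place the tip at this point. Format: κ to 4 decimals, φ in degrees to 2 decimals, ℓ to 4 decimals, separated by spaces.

ρ = √(x²+y²) = √(2.087² + -1.166²) = 2.39063
φ = atan2(y, x) mod 360° = atan2(-1.166, 2.087) = 330.8081°
|p|² = ρ² + z² = 2.39063² + 1.345² = 7.52415
κ = 2ρ / |p|² = 2×2.39063 / 7.52415 = 0.63546
θ = 2·atan2(ρ, z) = 2·atan2(2.39063, 1.345) = 2.11664 rad
ℓ = θ/κ = 2.11664/0.63546 = 3.33090

0.6355 330.81 3.3309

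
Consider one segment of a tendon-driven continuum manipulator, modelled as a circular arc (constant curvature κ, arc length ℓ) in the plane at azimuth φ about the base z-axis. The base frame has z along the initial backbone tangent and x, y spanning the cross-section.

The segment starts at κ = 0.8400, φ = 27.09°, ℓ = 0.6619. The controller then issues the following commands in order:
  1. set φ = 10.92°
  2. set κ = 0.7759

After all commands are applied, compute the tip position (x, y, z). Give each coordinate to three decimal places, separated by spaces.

initial: κ=0.8400, φ=27.09°, ℓ=0.6619
cmd 1: set φ=10.92° → (κ,φ,ℓ)=(0.8400,10.92°,0.6619) → tip=(0.1761,0.0340,0.6283)
cmd 2: set κ=0.7759 → (κ,φ,ℓ)=(0.7759,10.92°,0.6619) → tip=(0.1633,0.0315,0.6332)

0.163 0.031 0.633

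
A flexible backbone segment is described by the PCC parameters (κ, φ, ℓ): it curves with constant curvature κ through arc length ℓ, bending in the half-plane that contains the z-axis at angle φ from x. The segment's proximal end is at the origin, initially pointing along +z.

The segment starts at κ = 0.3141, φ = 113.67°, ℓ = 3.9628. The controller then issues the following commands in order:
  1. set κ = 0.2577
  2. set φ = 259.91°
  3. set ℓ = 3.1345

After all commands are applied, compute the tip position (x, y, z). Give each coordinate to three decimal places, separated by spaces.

initial: κ=0.3141, φ=113.67°, ℓ=3.9628
cmd 1: set κ=0.2577 → (κ,φ,ℓ)=(0.2577,113.67°,3.9628) → tip=(-0.7442,1.6976,3.3091)
cmd 2: set φ=259.91° → (κ,φ,ℓ)=(0.2577,259.91°,3.9628) → tip=(-0.3247,-1.8249,3.3091)
cmd 3: set ℓ=3.1345 → (κ,φ,ℓ)=(0.2577,259.91°,3.1345) → tip=(-0.2100,-1.1801,2.8046)

-0.210 -1.180 2.805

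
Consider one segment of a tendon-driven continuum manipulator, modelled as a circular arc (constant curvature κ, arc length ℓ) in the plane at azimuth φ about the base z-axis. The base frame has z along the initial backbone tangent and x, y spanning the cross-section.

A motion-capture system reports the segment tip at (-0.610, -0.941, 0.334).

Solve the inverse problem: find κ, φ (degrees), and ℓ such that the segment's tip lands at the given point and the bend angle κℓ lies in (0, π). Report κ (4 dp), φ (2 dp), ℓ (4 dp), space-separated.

1.6381 237.05 1.5644

ρ = √(x²+y²) = √(-0.610² + -0.941²) = 1.12142
φ = atan2(y, x) mod 360° = atan2(-0.941, -0.610) = 237.0468°
|p|² = ρ² + z² = 1.12142² + 0.334² = 1.36914
κ = 2ρ / |p|² = 2×1.12142 / 1.36914 = 1.63814
θ = 2·atan2(ρ, z) = 2·atan2(1.12142, 0.334) = 2.56265 rad
ℓ = θ/κ = 2.56265/1.63814 = 1.56437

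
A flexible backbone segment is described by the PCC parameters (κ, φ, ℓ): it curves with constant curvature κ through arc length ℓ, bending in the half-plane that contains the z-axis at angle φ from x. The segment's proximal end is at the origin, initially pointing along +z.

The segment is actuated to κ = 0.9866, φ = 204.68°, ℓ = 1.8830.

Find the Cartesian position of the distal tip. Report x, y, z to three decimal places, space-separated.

θ = κ·ℓ = 0.9866 × 1.8830 = 1.85777 rad
ρ = (1 − cos θ)/κ = (1 − -0.28305)/0.9866 = 1.30048
z = sin θ / κ = 0.95911/0.9866 = 0.97213
x = ρ cos φ = 1.30048 × cos(204.68°) = -1.18168
y = ρ sin φ = 1.30048 × sin(204.68°) = -0.54301

-1.182 -0.543 0.972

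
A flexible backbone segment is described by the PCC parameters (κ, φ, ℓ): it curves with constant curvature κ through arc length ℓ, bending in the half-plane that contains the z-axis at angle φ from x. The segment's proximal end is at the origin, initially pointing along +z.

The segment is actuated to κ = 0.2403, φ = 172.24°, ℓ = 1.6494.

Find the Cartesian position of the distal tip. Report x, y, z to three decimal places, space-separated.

θ = κ·ℓ = 0.2403 × 1.6494 = 0.39635 rad
ρ = (1 − cos θ)/κ = (1 − 0.92248)/0.2403 = 0.32261
z = sin θ / κ = 0.38605/0.2403 = 1.60655
x = ρ cos φ = 0.32261 × cos(172.24°) = -0.31966
y = ρ sin φ = 0.32261 × sin(172.24°) = 0.04356

-0.320 0.044 1.607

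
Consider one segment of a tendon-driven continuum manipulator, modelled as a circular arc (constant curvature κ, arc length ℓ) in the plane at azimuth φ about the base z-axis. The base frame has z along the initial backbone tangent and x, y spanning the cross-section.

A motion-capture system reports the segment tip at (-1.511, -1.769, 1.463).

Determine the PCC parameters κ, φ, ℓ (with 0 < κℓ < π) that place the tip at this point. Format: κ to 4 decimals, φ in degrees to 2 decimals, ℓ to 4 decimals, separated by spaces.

0.6161 229.50 3.2771

ρ = √(x²+y²) = √(-1.511² + -1.769²) = 2.32647
φ = atan2(y, x) mod 360° = atan2(-1.769, -1.511) = 229.4975°
|p|² = ρ² + z² = 2.32647² + 1.463² = 7.55285
κ = 2ρ / |p|² = 2×2.32647 / 7.55285 = 0.61605
θ = 2·atan2(ρ, z) = 2·atan2(2.32647, 1.463) = 2.01887 rad
ℓ = θ/κ = 2.01887/0.61605 = 3.27711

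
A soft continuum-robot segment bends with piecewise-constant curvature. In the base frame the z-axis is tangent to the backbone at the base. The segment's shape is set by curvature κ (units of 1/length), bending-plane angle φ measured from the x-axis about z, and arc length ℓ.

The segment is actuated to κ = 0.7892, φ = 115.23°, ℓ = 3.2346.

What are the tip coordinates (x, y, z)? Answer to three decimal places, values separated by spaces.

θ = κ·ℓ = 0.7892 × 3.2346 = 2.55275 rad
ρ = (1 − cos θ)/κ = (1 − -0.83158)/0.7892 = 2.32081
z = sin θ / κ = 0.55540/0.7892 = 0.70375
x = ρ cos φ = 2.32081 × cos(115.23°) = -0.98925
y = ρ sin φ = 2.32081 × sin(115.23°) = 2.09941

-0.989 2.099 0.704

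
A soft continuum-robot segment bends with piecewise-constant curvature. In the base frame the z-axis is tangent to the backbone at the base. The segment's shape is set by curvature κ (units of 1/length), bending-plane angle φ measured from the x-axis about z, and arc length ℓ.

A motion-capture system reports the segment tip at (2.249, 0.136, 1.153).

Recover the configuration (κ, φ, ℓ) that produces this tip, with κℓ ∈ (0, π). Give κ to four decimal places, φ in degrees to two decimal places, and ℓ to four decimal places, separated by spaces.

0.7034 3.46 3.1212

ρ = √(x²+y²) = √(2.249² + 0.136²) = 2.25311
φ = atan2(y, x) mod 360° = atan2(0.136, 2.249) = 3.4605°
|p|² = ρ² + z² = 2.25311² + 1.153² = 6.40591
κ = 2ρ / |p|² = 2×2.25311 / 6.40591 = 0.70345
θ = 2·atan2(ρ, z) = 2·atan2(2.25311, 1.153) = 2.19561 rad
ℓ = θ/κ = 2.19561/0.70345 = 3.12121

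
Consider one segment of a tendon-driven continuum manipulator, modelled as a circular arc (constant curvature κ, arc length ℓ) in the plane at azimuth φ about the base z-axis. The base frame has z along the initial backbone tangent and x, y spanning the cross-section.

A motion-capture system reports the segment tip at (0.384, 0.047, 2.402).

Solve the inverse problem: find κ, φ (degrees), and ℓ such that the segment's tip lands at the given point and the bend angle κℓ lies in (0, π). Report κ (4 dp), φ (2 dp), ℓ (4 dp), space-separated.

ρ = √(x²+y²) = √(0.384² + 0.047²) = 0.38687
φ = atan2(y, x) mod 360° = atan2(0.047, 0.384) = 6.9781°
|p|² = ρ² + z² = 0.38687² + 2.402² = 5.91927
κ = 2ρ / |p|² = 2×0.38687 / 5.91927 = 0.13071
θ = 2·atan2(ρ, z) = 2·atan2(0.38687, 2.402) = 0.31938 rad
ℓ = θ/κ = 0.31938/0.13071 = 2.44333

0.1307 6.98 2.4433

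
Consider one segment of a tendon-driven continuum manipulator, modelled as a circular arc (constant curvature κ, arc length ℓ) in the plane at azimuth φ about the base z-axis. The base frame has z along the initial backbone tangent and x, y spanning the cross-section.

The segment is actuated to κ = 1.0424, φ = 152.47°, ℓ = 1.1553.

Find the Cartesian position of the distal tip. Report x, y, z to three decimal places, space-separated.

θ = κ·ℓ = 1.0424 × 1.1553 = 1.20428 rad
ρ = (1 − cos θ)/κ = (1 − 0.35836)/1.0424 = 0.61554
z = sin θ / κ = 0.93358/1.0424 = 0.89561
x = ρ cos φ = 0.61554 × cos(152.47°) = -0.54584
y = ρ sin φ = 0.61554 × sin(152.47°) = 0.28451

-0.546 0.285 0.896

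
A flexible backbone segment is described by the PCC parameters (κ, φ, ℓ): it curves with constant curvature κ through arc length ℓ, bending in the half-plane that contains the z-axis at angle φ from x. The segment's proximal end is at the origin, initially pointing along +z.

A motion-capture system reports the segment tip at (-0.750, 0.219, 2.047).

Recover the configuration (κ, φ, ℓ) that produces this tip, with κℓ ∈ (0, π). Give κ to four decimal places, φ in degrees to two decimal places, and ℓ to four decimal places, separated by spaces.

0.3255 163.72 2.2404

ρ = √(x²+y²) = √(-0.750² + 0.219²) = 0.78132
φ = atan2(y, x) mod 360° = atan2(0.219, -0.750) = 163.7222°
|p|² = ρ² + z² = 0.78132² + 2.047² = 4.80067
κ = 2ρ / |p|² = 2×0.78132 / 4.80067 = 0.32550
θ = 2·atan2(ρ, z) = 2·atan2(0.78132, 2.047) = 0.72925 rad
ℓ = θ/κ = 0.72925/0.32550 = 2.24036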